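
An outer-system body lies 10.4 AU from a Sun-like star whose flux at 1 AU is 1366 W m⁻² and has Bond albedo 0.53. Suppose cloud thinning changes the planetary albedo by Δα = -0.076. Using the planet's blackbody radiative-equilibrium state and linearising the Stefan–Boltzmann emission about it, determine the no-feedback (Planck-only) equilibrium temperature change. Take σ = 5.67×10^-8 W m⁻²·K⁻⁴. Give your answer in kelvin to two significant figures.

Flux at the orbit: S = 1366/(10.4)² = 12.63 W m⁻².
The baseline emission temperature is T_e = 71.53 K.
ΔF = −(S/4)Δα = −(12.63/4)×(-0.076) = 0.2400 W m⁻².
The Planck feedback parameter is 4σT_e³ = 0.08299 W m⁻²/K.
So ΔT₀ = 0.2400/0.08299 = 2.89 K.

2.9 kelvin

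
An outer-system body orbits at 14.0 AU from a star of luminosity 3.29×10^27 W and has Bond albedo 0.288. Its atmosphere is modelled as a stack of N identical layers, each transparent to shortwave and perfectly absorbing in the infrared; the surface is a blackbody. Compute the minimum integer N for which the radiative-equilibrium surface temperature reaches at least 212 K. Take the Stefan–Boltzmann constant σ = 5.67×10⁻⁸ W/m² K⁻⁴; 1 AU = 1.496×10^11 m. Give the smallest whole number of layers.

Orbital distance: d = 14.0 AU = 2.094×10^12 m.
Flux at the orbit: S = L/(4πd²) = 3.29×10^27/(4π·(2.09×10^12)²) = 59.69 W/m².
Top-of-atmosphere balance: σT_e⁴ = S(1−α)/4 = 10.62 W/m² → T_e = 117.0 K.
T_s = (N+1)^(1/4)·T_e ≥ 212 K requires N+1 ≥ (T_s/T_e)⁴ = (212/117.0)⁴ = 10.781.
Rounding up, N = 10.

10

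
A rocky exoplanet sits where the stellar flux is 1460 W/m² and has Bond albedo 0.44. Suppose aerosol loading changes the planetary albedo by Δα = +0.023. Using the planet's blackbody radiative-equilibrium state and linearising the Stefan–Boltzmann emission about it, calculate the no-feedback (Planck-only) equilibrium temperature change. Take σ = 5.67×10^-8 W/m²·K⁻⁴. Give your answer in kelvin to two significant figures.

The baseline emission temperature is T_e = 245.0 K.
ΔF = −(S/4)Δα = −(1460/4)×(+0.023) = -8.395 W/m².
Linearising σT⁴ gives d(σT⁴)/dT = 4σT_e³ = 3.337 W/m² per K.
ΔT₀ = ΔF/λ_P = -8.395/3.337 = -2.52 K.

-2.5 K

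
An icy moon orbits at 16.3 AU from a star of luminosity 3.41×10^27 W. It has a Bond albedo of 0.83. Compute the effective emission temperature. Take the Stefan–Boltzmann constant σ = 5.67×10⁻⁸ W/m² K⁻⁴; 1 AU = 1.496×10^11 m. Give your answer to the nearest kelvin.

76 kelvin

Orbital distance: d = 16.3 AU = 2.438×10^12 m.
S = L/(4πd²) = 45.64 W/m².
Averaging over the sphere, the absorbed flux is S(1−α)/4 = 1.940 W/m².
Balancing against σT⁴: T = (1.940/5.67×10⁻⁸)^(1/4) = 76.48 K.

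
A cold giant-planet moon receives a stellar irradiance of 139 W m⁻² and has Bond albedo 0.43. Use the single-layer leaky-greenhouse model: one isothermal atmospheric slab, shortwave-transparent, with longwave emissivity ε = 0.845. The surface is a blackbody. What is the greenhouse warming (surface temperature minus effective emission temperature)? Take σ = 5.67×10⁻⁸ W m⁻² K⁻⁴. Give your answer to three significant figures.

20.1 K

At the top of the atmosphere, σT_e⁴ = S(1−α)/4 = 19.81 W m⁻², giving T_e = 136.7 K.
Surface balance with a leaky layer gives σT_s⁴ = σT_e⁴·2/(2−ε), so T_s = T_e·[2/(2−0.845)]^(1/4) = 156.8 K.
Greenhouse warming: T_s − T_e = 20.11 K.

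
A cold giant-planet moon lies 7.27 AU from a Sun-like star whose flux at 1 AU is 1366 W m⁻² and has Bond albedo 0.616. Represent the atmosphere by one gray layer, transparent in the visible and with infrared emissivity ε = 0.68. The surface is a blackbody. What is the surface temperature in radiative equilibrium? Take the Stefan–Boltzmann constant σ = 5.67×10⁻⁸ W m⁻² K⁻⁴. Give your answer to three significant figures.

Irradiance scales as 1/d², so S = 1366 W m⁻² × (1/7.27)² = 25.85 W m⁻².
At the top of the atmosphere, σT_e⁴ = S(1−α)/4 = 2.481 W m⁻², giving T_e = 81.33 K.
The surface balance (absorbed SW + ε·downward IR = σT_s⁴) with T_a⁴ = T_s⁴/2 reduces to T_s = T_e·[2/(2−ε)]^¼ = 90.24 K.

90.2 K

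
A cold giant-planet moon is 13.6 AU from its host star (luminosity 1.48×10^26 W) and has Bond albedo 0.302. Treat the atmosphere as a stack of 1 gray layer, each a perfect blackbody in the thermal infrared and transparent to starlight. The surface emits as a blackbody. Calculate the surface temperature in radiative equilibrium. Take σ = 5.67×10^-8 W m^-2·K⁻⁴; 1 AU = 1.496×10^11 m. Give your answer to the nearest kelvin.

Orbital distance: d = 13.6 AU = 2.035×10^12 m.
Spreading L over a sphere of radius d: S = 1.48×10^26/(4π·2.03×10^12²) = 2.845 W m^-2.
OLR = S(1−α)/4 = 0.4965 W m^-2; the top layer radiates at T_e = 54.40 K.
For an N-layer opaque stack, T_s⁴ = (N+1)T_e⁴, hence T_s = (2)^(1/4)×54.40 K = 64.69 K.

65 K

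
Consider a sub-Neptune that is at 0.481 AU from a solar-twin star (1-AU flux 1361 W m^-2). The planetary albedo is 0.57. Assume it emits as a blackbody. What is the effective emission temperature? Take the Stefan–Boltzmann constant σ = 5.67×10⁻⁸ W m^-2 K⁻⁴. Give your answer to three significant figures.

325 K

Flux at the orbit: S = 1361/(0.481)² = 5883 W m^-2.
Averaging over the sphere, the absorbed flux is S(1−α)/4 = 632.4 W m^-2.
Set σT⁴ = 632.4 → T = (632.4/σ)^(1/4) = 325.0 K.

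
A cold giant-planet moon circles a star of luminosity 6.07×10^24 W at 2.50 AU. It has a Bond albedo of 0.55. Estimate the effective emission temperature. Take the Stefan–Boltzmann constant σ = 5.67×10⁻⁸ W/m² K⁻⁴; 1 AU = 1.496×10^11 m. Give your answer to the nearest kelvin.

51 K

Orbital distance: d = 2.50 AU = 3.740×10^11 m.
Flux at the orbit: S = L/(4πd²) = 6.07×10^24/(4π·(3.74×10^11)²) = 3.453 W/m².
Averaging over the sphere, the absorbed flux is S(1−α)/4 = 0.3885 W/m².
Balancing against σT⁴: T = (0.3885/5.67×10⁻⁸)^(1/4) = 51.16 K.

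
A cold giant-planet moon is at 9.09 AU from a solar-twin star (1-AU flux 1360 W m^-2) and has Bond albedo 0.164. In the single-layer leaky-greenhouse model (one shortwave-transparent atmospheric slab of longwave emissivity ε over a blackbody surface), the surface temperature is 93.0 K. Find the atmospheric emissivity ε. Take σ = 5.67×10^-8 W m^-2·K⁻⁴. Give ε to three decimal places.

By the inverse-square law, S = 1360/9.09² = 16.46 W m^-2.
First, T_e = [16.46·(1−0.164)/(4σ)]^(1/4) = 88.26 K.
T_s⁴ = T_e⁴·2/(2−ε) → ε = 2 − 2(T_e/T_s)⁴ = 2 − 2·(88.26/93.0)⁴ = 0.3779.

0.378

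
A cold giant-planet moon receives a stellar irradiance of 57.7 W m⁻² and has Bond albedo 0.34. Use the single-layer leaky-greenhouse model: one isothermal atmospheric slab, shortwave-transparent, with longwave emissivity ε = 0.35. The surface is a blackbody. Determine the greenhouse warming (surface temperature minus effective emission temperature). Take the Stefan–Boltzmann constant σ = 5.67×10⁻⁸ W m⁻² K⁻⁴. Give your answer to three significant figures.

5.61 K

The planet radiates to space at T_e = [S(1−α)/(4σ)]^(1/4) = 113.8 K.
Surface balance with a leaky layer gives σT_s⁴ = σT_e⁴·2/(2−ε), so T_s = T_e·[2/(2−0.35)]^(1/4) = 119.4 K.
Greenhouse warming: T_s − T_e = 5.608 K.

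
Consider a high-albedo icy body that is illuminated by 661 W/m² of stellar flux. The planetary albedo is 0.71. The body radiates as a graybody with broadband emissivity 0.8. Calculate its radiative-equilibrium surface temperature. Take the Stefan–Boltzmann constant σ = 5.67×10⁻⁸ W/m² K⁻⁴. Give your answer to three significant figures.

The planet absorbs (1−α)S over its disc πR² and re-emits over 4πR², so the mean absorbed flux is (1−0.71)·661.0/4 = 47.92 W/m².
Radiative balance εσT⁴ = 47.92 gives T = [47.92/(0.8·σ)]^(1/4) = 180.3 K.

180 K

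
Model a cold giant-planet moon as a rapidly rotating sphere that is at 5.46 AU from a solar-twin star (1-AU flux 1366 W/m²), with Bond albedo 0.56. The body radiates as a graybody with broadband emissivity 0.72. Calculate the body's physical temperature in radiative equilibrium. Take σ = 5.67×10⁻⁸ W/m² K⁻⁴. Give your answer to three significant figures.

105 K

Irradiance scales as 1/d², so S = 1366 W/m² × (1/5.46)² = 45.82 W/m².
Averaging over the sphere, the absorbed flux is S(1−α)/4 = 5.040 W/m².
Equating to εσT⁴ with ε = 0.72: T = (5.040/0.72σ)^(1/4) = 105.4 K.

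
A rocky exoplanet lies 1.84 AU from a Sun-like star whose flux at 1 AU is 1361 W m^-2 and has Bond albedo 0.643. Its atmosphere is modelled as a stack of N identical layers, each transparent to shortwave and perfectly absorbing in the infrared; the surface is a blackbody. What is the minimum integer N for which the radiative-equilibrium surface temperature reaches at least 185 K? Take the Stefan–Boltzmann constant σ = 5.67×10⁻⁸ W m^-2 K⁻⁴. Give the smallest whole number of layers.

By the inverse-square law, S = 1361/1.84² = 402.0 W m^-2.
Top-of-atmosphere balance: σT_e⁴ = S(1−α)/4 = 35.88 W m^-2 → T_e = 158.6 K.
Since T_s⁴ = (N+1)T_e⁴, we need N ≥ (T_s/T_e)⁴ − 1 = 0.851.
The minimum whole number is N = 1.

1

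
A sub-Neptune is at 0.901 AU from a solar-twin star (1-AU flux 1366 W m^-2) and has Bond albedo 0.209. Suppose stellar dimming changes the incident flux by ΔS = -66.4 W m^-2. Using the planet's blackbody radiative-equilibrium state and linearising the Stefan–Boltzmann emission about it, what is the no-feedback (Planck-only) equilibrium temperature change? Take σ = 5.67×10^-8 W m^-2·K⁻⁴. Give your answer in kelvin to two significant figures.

-2.7 K

Irradiance scales as 1/d², so S = 1366 W m^-2 × (1/0.901)² = 1683 W m^-2.
The baseline emission temperature is T_e = 276.8 K.
TOA radiative forcing: ΔF = (1−α)ΔS/4 = 0.791·(-66.4)/4 = -13.13 W m^-2.
Planck response: λ_P = 4σT_e³ = 4·5.67×10⁻⁸·(276.8)³ = 4.809 W m^-2/K.
Hence the no-feedback warming is ΔF/(4σT_e³) = -2.73 K.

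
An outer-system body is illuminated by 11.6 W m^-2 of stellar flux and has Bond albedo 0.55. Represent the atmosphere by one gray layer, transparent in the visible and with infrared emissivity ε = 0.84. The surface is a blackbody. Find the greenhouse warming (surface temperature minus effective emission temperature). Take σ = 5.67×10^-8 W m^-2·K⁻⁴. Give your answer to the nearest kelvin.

The planet radiates to space at T_e = [S(1−α)/(4σ)]^(1/4) = 69.26 K.
The surface balance (absorbed SW + ε·downward IR = σT_s⁴) with T_a⁴ = T_s⁴/2 reduces to T_s = T_e·[2/(2−ε)]^¼ = 79.37 K.
The atmosphere warms the surface by 10.10 K.

10 kelvin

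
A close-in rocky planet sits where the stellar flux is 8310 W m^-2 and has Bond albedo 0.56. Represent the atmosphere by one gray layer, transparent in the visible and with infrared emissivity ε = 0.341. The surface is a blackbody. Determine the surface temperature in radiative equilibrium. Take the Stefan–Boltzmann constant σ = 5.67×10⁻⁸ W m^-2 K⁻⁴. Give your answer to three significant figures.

373 K

Effective emission temperature (TOA balance): σT_e⁴ = S(1−α)/4 = 914.1 W m^-2 → T_e = 356.3 K.
The surface balance (absorbed SW + ε·downward IR = σT_s⁴) with T_a⁴ = T_s⁴/2 reduces to T_s = T_e·[2/(2−ε)]^¼ = 373.4 K.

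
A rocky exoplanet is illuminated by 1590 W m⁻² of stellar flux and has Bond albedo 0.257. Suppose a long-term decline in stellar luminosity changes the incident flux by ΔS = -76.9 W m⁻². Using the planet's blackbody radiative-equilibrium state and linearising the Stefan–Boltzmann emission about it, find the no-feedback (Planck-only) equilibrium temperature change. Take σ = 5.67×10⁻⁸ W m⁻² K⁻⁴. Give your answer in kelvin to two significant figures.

Unperturbed T_e = [1590·(1−0.257)/(4σ)]^¼ = 268.6 K.
ΔF = Δ[S(1−α)]/4 = (1−0.257)·-76.9/4 = -14.28 W m⁻².
Planck response: λ_P = 4σT_e³ = 4·5.67×10⁻⁸·(268.6)³ = 4.397 W m⁻²/K.
Hence the no-feedback warming is ΔF/(4σT_e³) = -3.25 K.

-3.2 K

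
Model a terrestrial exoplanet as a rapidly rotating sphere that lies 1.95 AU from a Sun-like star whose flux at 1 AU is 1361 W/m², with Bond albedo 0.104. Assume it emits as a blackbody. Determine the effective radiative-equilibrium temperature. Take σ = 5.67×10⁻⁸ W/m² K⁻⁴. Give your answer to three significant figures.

194 kelvin

Irradiance scales as 1/d², so S = 1361 W/m² × (1/1.95)² = 357.9 W/m².
Averaging over the sphere, the absorbed flux is S(1−α)/4 = 80.17 W/m².
Balancing against σT⁴: T = (80.17/5.67×10⁻⁸)^(1/4) = 193.9 K.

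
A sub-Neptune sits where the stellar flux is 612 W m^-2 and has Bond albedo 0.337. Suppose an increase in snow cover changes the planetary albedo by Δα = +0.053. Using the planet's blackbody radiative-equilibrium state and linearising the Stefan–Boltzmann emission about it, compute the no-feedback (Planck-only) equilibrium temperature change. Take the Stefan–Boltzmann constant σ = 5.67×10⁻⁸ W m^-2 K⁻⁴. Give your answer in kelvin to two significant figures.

Unperturbed T_e = [612.0·(1−0.337)/(4σ)]^¼ = 205.7 K.
The change in absorbed flux is Δ[S(1−α)/4] = −SΔα/4 = -8.109 W m^-2.
The Planck feedback parameter is 4σT_e³ = 1.973 W m^-2/K.
Hence the no-feedback warming is ΔF/(4σT_e³) = -4.11 K.

-4.1 K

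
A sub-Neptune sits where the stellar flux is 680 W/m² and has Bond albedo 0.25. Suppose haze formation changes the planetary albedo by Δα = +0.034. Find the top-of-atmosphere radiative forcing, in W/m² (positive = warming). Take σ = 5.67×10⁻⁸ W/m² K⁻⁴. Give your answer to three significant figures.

ΔF = −(S/4)Δα = −(680.0/4)×(+0.034) = -5.780 W/m².

-5.78 W/m²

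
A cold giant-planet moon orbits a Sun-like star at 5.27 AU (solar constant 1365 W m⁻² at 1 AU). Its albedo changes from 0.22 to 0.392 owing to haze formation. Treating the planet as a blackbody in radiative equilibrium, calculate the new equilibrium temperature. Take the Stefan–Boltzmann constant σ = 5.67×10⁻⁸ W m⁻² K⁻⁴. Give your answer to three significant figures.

Irradiance scales as 1/d², so S = 1365 W m⁻² × (1/5.27)² = 49.15 W m⁻².
T₂ = [S(1−α₂)/(4σ)]^(1/4) = [49.15·0.608/(4σ)]^(1/4) = 107.1 K.

107 kelvin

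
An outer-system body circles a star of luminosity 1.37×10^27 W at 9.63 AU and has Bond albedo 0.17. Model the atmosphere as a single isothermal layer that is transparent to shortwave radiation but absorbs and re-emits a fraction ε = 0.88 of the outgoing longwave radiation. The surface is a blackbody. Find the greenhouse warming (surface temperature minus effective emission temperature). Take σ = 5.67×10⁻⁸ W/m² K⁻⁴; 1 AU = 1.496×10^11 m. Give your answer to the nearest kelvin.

d = 9.63 × 1.496×10^11 m = 1.441×10^12 m.
S = L/(4πd²) = 52.53 W/m².
At the top of the atmosphere, σT_e⁴ = S(1−α)/4 = 10.90 W/m², giving T_e = 117.7 K.
For a single slab of emissivity ε, T_s⁴ = 2T_e⁴/(2−ε); thus T_s = 117.7·(1.786)^(1/4) = 136.1 K.
T_s − T_e = 136.1 − 117.7 = 18.37 K.

18 K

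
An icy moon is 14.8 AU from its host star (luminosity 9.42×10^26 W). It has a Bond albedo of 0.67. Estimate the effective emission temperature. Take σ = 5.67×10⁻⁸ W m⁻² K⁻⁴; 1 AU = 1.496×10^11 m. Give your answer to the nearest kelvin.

69 kelvin

d = 14.8 × 1.496×10^11 m = 2.214×10^12 m.
S = L/(4πd²) = 15.29 W m⁻².
The planet absorbs (1−α)S over its disc πR² and re-emits over 4πR², so the mean absorbed flux is (1−0.67)·15.29/4 = 1.262 W m⁻².
Balancing against σT⁴: T = (1.262/5.67×10⁻⁸)^(1/4) = 68.68 K.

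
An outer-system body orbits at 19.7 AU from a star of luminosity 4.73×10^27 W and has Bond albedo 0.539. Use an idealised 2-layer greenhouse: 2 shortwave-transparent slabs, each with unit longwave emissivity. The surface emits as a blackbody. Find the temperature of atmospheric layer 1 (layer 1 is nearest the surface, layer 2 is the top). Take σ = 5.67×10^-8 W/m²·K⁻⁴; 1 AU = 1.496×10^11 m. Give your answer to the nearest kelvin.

d = 19.7 × 1.496×10^11 m = 2.947×10^12 m.
Spreading L over a sphere of radius d: S = 4.73×10^27/(4π·2.95×10^12²) = 43.34 W/m².
The effective emission temperature is T_e = [S(1−α)/(4σ)]^¼ = 96.88 K.
In the N-layer model, layer k (counted from the surface) has T_k = (N+1−k)^(1/4)·T_e.
With k = 1: T_1 = (2+1−1)^¼·96.88 K = 115.2 K.

115 K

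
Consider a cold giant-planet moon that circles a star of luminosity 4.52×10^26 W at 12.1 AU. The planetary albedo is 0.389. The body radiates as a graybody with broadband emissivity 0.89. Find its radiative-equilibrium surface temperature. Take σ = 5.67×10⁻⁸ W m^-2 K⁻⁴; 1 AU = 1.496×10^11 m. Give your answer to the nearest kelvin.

76 K

d = 12.1 × 1.496×10^11 m = 1.810×10^12 m.
S = L/(4πd²) = 10.98 W m^-2.
Averaging over the sphere, the absorbed flux is S(1−α)/4 = 1.677 W m^-2.
Equating to εσT⁴ with ε = 0.89: T = (1.677/0.89σ)^(1/4) = 75.92 K.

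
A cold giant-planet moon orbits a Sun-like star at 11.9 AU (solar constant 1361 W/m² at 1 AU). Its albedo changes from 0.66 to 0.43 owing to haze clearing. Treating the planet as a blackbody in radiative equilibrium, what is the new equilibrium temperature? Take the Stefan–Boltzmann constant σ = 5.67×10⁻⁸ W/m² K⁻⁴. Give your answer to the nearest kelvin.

70 kelvin

Flux at the orbit: S = 1361/(11.9)² = 9.611 W/m².
T₂ = [S(1−α₂)/(4σ)]^(1/4) = [9.611·0.57/(4σ)]^(1/4) = 70.11 K.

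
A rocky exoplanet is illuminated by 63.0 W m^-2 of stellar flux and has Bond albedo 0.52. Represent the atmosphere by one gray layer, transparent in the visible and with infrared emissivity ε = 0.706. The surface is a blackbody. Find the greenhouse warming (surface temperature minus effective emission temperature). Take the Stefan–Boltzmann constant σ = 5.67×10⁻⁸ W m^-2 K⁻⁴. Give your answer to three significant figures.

12.4 K

Effective emission temperature (TOA balance): σT_e⁴ = S(1−α)/4 = 7.560 W m^-2 → T_e = 107.5 K.
Surface balance with a leaky layer gives σT_s⁴ = σT_e⁴·2/(2−ε), so T_s = T_e·[2/(2−0.706)]^(1/4) = 119.8 K.
The atmosphere warms the surface by 12.36 K.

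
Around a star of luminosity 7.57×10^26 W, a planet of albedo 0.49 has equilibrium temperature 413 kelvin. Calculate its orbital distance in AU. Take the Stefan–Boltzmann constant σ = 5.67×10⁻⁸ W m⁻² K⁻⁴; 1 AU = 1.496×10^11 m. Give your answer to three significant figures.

0.456 AU

Required flux: S = 4σT⁴/(1−α) = 12940 W m⁻².
S = L/(4πd²) → d = √(L/4πS) = √(7.57×10^26/(4π·12940)) = 6.823×10^10 m = 0.4561 AU.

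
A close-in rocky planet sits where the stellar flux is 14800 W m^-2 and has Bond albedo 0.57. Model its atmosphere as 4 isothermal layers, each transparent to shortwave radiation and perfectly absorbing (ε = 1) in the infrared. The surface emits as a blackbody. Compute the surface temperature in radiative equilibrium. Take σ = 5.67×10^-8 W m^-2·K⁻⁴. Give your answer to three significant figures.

612 K

The effective emission temperature is T_e = [S(1−α)/(4σ)]^¼ = 409.3 K.
For an N-layer opaque stack, T_s⁴ = (N+1)T_e⁴, hence T_s = (5)^(1/4)×409.3 K = 612.0 K.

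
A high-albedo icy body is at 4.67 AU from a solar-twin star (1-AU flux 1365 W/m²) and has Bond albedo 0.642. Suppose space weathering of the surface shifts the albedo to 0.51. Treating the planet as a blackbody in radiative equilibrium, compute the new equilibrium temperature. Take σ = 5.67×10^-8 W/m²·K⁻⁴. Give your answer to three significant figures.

Flux at the orbit: S = 1365/(4.67)² = 62.59 W/m².
New equilibrium: T₂ = [(1−0.51)·62.59/(4σ)]^(1/4) = 107.8 K.

108 kelvin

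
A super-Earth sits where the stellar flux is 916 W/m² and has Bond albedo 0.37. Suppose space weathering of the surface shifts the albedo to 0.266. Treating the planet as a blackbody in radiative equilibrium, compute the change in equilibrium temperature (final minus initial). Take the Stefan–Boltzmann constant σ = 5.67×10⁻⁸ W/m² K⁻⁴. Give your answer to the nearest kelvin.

9 kelvin

Initial: T₁ = [S(1−0.37)/(4σ)]^(1/4) = 224.6 K.
With α = 0.266, T₂ = 233.3 K.
Change: 233.3 − 224.6 = 8.745 K.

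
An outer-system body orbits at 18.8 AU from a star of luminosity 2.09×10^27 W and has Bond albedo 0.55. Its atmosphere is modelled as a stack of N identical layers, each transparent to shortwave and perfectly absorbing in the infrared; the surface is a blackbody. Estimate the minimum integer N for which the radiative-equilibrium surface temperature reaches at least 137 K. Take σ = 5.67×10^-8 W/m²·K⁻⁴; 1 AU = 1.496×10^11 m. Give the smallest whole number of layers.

d = 18.8 × 1.496×10^11 m = 2.812×10^12 m.
Flux at the orbit: S = L/(4πd²) = 2.09×10^27/(4π·(2.81×10^12)²) = 21.03 W/m².
OLR = S(1−α)/4 = 2.365 W/m²; the top layer radiates at T_e = 80.37 K.
Need (N+1)T_e⁴ ≥ T_s⁴, i.e. N+1 ≥ (137/80.37)⁴ = 8.444.
The minimum whole number is N = 8.

8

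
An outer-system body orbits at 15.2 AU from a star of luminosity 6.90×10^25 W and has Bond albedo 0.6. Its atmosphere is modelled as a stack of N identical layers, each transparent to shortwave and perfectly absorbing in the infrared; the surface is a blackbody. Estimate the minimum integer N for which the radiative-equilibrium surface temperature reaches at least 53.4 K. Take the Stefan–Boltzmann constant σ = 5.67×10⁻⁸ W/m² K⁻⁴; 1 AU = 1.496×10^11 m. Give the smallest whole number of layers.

4

d = 15.2 × 1.496×10^11 m = 2.274×10^12 m.
Spreading L over a sphere of radius d: S = 6.90×10^25/(4π·2.27×10^12²) = 1.062 W/m².
The effective emission temperature is T_e = [S(1−α)/(4σ)]^¼ = 36.99 K.
Need (N+1)T_e⁴ ≥ T_s⁴, i.e. N+1 ≥ (53.4/36.99)⁴ = 4.342.
So N ≥ 3.342; the smallest integer is N = 4.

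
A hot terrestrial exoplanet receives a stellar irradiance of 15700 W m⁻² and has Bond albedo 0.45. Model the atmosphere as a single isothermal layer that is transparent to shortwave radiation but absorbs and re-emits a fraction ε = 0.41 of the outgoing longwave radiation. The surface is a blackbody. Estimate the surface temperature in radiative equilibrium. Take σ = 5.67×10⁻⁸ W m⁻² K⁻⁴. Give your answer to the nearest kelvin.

468 kelvin

Effective emission temperature (TOA balance): σT_e⁴ = S(1−α)/4 = 2159 W m⁻² → T_e = 441.7 K.
Surface balance with a leaky layer gives σT_s⁴ = σT_e⁴·2/(2−ε), so T_s = T_e·[2/(2−0.41)]^(1/4) = 467.8 K.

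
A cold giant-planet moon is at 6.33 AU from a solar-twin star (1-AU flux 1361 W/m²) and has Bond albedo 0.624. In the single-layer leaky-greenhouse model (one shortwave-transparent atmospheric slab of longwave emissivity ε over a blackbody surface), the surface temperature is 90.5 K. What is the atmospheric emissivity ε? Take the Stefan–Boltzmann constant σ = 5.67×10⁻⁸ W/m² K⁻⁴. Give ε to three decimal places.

By the inverse-square law, S = 1361/6.33² = 33.97 W/m².
TOA balance gives T_e = 86.63 K.
T_s⁴ = T_e⁴·2/(2−ε) → ε = 2 − 2(T_e/T_s)⁴ = 2 − 2·(86.63/90.5)⁴ = 0.3211.

0.321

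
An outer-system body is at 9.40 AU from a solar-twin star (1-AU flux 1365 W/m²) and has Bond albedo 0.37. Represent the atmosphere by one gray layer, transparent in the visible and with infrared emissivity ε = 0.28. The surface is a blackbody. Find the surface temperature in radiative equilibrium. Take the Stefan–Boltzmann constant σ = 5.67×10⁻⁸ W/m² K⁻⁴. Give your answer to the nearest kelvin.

Irradiance scales as 1/d², so S = 1365 W/m² × (1/9.40)² = 15.45 W/m².
Effective emission temperature (TOA balance): σT_e⁴ = S(1−α)/4 = 2.433 W/m² → T_e = 80.94 K.
The surface balance (absorbed SW + ε·downward IR = σT_s⁴) with T_a⁴ = T_s⁴/2 reduces to T_s = T_e·[2/(2−ε)]^¼ = 84.05 K.

84 kelvin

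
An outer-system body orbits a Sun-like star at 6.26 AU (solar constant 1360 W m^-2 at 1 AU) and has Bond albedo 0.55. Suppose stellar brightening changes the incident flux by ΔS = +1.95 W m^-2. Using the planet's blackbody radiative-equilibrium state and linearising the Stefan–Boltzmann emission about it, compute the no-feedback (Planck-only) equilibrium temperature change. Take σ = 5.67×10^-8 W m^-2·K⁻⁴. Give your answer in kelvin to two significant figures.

1.3 kelvin

Irradiance scales as 1/d², so S = 1360 W m^-2 × (1/6.26)² = 34.70 W m^-2.
Reference equilibrium: T_e = [S(1−α)/(4σ)]^(1/4) = 91.09 K.
TOA radiative forcing: ΔF = (1−α)ΔS/4 = 0.45·(+1.95)/4 = 0.2194 W m^-2.
The Planck feedback parameter is 4σT_e³ = 0.1714 W m^-2/K.
Hence the no-feedback warming is ΔF/(4σT_e³) = 1.28 K.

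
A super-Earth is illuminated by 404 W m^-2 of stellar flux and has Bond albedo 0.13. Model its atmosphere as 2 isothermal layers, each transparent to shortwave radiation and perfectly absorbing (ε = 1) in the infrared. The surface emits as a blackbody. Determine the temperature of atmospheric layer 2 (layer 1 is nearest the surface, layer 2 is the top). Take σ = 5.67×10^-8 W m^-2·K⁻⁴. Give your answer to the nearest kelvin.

Top-of-atmosphere balance: σT_e⁴ = S(1−α)/4 = 87.87 W m^-2 → T_e = 198.4 K.
The net upward flux σT_e⁴ is constant between every pair of levels, so T_k⁴ = (N+1−k)T_e⁴.
T_2 = (1)^(1/4)·198.4 = 198.4 K.

198 kelvin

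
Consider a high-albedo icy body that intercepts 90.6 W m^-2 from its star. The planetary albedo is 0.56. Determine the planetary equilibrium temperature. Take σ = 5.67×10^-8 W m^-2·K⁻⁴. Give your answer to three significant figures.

Averaging over the sphere, the absorbed flux is S(1−α)/4 = 9.966 W m^-2.
In equilibrium σT⁴ equals this, so T = 115.1 K.

115 kelvin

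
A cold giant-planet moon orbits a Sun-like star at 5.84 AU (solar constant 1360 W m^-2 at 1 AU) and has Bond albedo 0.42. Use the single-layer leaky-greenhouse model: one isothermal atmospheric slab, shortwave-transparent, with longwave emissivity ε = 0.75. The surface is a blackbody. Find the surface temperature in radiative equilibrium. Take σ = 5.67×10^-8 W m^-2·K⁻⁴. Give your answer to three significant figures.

Irradiance scales as 1/d², so S = 1360 W m^-2 × (1/5.84)² = 39.88 W m^-2.
Effective emission temperature (TOA balance): σT_e⁴ = S(1−α)/4 = 5.782 W m^-2 → T_e = 100.5 K.
Surface balance with a leaky layer gives σT_s⁴ = σT_e⁴·2/(2−ε), so T_s = T_e·[2/(2−0.75)]^(1/4) = 113.0 K.

113 K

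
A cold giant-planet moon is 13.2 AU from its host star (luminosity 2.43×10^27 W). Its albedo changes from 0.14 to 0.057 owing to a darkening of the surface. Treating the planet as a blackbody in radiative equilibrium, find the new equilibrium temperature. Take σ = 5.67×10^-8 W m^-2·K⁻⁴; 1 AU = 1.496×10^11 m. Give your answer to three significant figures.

Orbital distance: d = 13.2 AU = 1.975×10^12 m.
Flux at the orbit: S = L/(4πd²) = 2.43×10^27/(4π·(1.97×10^12)²) = 49.59 W m^-2.
T₂ = [S(1−α₂)/(4σ)]^(1/4) = [49.59·0.943/(4σ)]^(1/4) = 119.8 K.

120 K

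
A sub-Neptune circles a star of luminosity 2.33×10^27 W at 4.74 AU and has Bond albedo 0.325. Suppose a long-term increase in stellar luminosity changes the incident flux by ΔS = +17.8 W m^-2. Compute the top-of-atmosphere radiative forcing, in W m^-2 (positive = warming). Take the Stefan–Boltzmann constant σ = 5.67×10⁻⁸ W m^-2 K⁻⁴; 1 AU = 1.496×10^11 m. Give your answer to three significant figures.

3.00 W m^-2

Orbital distance: d = 4.74 AU = 7.091×10^11 m.
Spreading L over a sphere of radius d: S = 2.33×10^27/(4π·7.09×10^11²) = 368.7 W m^-2.
ΔF = Δ[S(1−α)]/4 = (1−0.325)·+17.8/4 = 3.004 W m^-2.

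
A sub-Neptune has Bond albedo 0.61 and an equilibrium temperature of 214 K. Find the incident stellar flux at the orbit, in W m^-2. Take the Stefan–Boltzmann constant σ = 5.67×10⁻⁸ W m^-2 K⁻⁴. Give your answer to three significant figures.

1220 W m^-2

From S(1−α)/4 = σT⁴: S = 4σT⁴/(1−α).
σT⁴ = 5.67×10⁻⁸·(214)⁴ = 118.9 W m^-2.
So S = 4×118.9/(1−0.61) = 1220 W m^-2.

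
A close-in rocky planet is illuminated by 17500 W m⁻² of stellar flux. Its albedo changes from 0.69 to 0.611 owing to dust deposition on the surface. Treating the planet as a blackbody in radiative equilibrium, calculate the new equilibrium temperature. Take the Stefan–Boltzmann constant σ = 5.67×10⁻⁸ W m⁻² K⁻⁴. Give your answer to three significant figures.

T₂ = [S(1−α₂)/(4σ)]^(1/4) = [17500·0.389/(4σ)]^(1/4) = 416.2 K.

416 K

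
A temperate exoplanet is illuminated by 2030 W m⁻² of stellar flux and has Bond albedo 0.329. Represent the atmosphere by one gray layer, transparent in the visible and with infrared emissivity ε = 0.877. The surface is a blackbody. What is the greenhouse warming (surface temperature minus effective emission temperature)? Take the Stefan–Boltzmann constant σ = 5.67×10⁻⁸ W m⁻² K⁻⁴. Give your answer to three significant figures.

Effective emission temperature (TOA balance): σT_e⁴ = S(1−α)/4 = 340.5 W m⁻² → T_e = 278.4 K.
The surface balance (absorbed SW + ε·downward IR = σT_s⁴) with T_a⁴ = T_s⁴/2 reduces to T_s = T_e·[2/(2−ε)]^¼ = 321.6 K.
T_s − T_e = 321.6 − 278.4 = 43.21 K.

43.2 kelvin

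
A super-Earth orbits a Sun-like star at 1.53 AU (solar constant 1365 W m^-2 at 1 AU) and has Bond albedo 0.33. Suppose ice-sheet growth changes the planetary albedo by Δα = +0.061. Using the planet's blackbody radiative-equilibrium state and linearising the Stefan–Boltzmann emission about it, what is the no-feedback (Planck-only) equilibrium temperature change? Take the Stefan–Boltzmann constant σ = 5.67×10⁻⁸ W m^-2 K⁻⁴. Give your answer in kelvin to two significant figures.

By the inverse-square law, S = 1365/1.53² = 583.1 W m^-2.
The baseline emission temperature is T_e = 203.7 K.
ΔF = −(S/4)Δα = −(583.1/4)×(+0.061) = -8.892 W m^-2.
Linearising σT⁴ gives d(σT⁴)/dT = 4σT_e³ = 1.918 W m^-2 per K.
So ΔT₀ = -8.892/1.918 = -4.64 K.

-4.6 K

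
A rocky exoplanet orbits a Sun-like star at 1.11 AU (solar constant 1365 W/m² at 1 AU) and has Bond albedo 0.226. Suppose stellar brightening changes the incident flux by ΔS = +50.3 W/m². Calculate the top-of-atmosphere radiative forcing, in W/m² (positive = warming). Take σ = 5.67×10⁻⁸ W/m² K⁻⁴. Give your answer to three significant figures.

9.73 W/m²

Flux at the orbit: S = 1365/(1.11)² = 1108 W/m².
TOA radiative forcing: ΔF = (1−α)ΔS/4 = 0.774·(+50.3)/4 = 9.733 W/m².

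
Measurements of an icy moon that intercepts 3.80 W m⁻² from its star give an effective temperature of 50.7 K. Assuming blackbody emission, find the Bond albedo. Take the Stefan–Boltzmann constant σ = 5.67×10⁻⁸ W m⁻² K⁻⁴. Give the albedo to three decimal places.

Rearranging the radiative balance, α = 1 − 4σT⁴/S.
σT⁴ = 0.3746 W m⁻², so 4σT⁴ = 1.499 W m⁻².
1−α = 1.499/3.800 = 0.3944, so α = 0.6056.

0.606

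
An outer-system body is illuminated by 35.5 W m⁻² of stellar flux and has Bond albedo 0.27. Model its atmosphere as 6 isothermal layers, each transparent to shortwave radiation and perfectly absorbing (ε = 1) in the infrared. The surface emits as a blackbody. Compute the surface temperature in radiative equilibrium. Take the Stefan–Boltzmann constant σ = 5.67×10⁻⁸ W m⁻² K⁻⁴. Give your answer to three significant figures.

168 K

Top-of-atmosphere balance: σT_e⁴ = S(1−α)/4 = 6.479 W m⁻² → T_e = 103.4 K.
For an N-layer opaque stack, T_s⁴ = (N+1)T_e⁴, hence T_s = (7)^(1/4)×103.4 K = 168.2 K.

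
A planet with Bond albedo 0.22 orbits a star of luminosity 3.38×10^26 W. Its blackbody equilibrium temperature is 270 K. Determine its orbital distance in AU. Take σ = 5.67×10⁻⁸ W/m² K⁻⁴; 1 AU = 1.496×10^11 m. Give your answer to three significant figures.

Energy balance gives S = 4σT⁴/(1−α) = 1545 W/m².
S = L/(4πd²) → d = √(L/4πS) = √(3.38×10^26/(4π·1545)) = 1.319×10^11 m = 0.8819 AU.

0.882 AU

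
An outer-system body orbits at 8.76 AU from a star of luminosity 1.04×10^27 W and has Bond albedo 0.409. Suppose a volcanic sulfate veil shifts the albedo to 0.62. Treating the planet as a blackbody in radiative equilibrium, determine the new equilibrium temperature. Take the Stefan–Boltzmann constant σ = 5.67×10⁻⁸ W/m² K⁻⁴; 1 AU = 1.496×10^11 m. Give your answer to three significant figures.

94.8 kelvin

d = 8.76 × 1.496×10^11 m = 1.310×10^12 m.
Flux at the orbit: S = L/(4πd²) = 1.04×10^27/(4π·(1.31×10^12)²) = 48.19 W/m².
T₂ = [S(1−α₂)/(4σ)]^(1/4) = [48.19·0.38/(4σ)]^(1/4) = 94.79 K.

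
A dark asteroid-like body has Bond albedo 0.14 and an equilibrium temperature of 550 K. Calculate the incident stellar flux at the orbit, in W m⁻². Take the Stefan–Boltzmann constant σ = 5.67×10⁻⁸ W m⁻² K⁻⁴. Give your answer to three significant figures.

Invert the energy balance for S: S = 4σT⁴/(1−α).
The emitted flux is σT⁴ = 5188 W m⁻².
S = 4·5188/0.86 = 24130 W m⁻².

24100 W m⁻²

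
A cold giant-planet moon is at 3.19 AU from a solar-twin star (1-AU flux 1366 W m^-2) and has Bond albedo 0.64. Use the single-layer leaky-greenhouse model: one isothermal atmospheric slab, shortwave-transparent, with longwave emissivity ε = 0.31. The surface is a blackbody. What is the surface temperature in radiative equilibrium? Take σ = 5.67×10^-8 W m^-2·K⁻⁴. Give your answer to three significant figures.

Irradiance scales as 1/d², so S = 1366 W m^-2 × (1/3.19)² = 134.2 W m^-2.
The planet radiates to space at T_e = [S(1−α)/(4σ)]^(1/4) = 120.8 K.
The surface balance (absorbed SW + ε·downward IR = σT_s⁴) with T_a⁴ = T_s⁴/2 reduces to T_s = T_e·[2/(2−ε)]^¼ = 126.0 K.

126 K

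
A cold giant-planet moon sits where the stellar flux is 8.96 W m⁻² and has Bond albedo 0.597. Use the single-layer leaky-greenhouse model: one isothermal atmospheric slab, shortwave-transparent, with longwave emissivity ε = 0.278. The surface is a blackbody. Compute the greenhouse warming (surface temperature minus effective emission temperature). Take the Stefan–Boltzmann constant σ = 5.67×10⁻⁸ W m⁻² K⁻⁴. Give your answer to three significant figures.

Effective emission temperature (TOA balance): σT_e⁴ = S(1−α)/4 = 0.9027 W m⁻² → T_e = 63.17 K.
The surface balance (absorbed SW + ε·downward IR = σT_s⁴) with T_a⁴ = T_s⁴/2 reduces to T_s = T_e·[2/(2−ε)]^¼ = 65.58 K.
Greenhouse warming: T_s − T_e = 2.408 K.

2.41 K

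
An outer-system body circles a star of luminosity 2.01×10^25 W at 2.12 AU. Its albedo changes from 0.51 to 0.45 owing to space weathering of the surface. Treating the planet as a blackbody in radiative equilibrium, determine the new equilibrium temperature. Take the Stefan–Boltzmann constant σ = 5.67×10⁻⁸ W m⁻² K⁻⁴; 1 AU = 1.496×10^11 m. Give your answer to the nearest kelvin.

Orbital distance: d = 2.12 AU = 3.172×10^11 m.
Spreading L over a sphere of radius d: S = 2.01×10^25/(4π·3.17×10^11²) = 15.90 W m⁻².
New equilibrium: T₂ = [(1−0.45)·15.90/(4σ)]^(1/4) = 78.80 K.

79 K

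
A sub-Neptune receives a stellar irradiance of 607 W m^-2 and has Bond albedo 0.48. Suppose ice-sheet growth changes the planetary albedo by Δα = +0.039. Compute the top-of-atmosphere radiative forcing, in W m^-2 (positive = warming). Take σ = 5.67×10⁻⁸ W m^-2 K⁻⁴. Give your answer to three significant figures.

ΔF = −(S/4)Δα = −(607.0/4)×(+0.039) = -5.918 W m^-2.

-5.92 W m^-2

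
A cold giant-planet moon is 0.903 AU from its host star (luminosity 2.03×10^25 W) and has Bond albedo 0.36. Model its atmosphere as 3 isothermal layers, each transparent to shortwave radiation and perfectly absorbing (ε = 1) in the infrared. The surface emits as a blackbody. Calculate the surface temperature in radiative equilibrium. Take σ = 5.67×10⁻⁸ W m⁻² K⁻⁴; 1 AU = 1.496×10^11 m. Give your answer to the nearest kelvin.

178 K

d = 0.903 × 1.496×10^11 m = 1.351×10^11 m.
Flux at the orbit: S = L/(4πd²) = 2.03×10^25/(4π·(1.35×10^11)²) = 88.52 W m⁻².
The effective emission temperature is T_e = [S(1−α)/(4σ)]^¼ = 125.7 K.
For an N-layer opaque stack, T_s⁴ = (N+1)T_e⁴, hence T_s = (4)^(1/4)×125.7 K = 177.8 K.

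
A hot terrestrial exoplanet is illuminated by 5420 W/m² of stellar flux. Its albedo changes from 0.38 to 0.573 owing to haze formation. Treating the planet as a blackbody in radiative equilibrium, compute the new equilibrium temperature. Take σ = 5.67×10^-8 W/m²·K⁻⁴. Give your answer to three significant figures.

New equilibrium: T₂ = [(1−0.573)·5420/(4σ)]^(1/4) = 317.8 K.

318 kelvin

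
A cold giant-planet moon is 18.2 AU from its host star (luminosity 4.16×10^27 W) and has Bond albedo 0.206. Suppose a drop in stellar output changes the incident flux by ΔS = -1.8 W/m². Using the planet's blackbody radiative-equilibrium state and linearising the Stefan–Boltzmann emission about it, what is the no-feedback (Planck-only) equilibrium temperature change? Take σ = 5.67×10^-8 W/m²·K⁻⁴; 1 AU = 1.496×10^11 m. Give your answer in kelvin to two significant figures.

Orbital distance: d = 18.2 AU = 2.723×10^12 m.
S = L/(4πd²) = 44.66 W/m².
The baseline emission temperature is T_e = 111.8 K.
TOA radiative forcing: ΔF = (1−α)ΔS/4 = 0.794·(-1.8)/4 = -0.3573 W/m².
The Planck feedback parameter is 4σT_e³ = 0.3171 W/m²/K.
So ΔT₀ = -0.3573/0.3171 = -1.13 K.

-1.1 K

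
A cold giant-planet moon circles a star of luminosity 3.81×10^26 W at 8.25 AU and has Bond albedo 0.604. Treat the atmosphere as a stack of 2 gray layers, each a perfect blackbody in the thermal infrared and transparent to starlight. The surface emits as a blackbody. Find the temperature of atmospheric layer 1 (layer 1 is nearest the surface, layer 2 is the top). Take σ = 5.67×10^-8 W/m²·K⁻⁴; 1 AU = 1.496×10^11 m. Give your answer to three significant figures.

91.3 K

d = 8.25 × 1.496×10^11 m = 1.234×10^12 m.
S = L/(4πd²) = 19.90 W/m².
Top-of-atmosphere balance: σT_e⁴ = S(1−α)/4 = 1.971 W/m² → T_e = 76.78 K.
In the N-layer model, layer k (counted from the surface) has T_k = (N+1−k)^(1/4)·T_e.
With k = 1: T_1 = (2+1−1)^¼·76.78 K = 91.31 K.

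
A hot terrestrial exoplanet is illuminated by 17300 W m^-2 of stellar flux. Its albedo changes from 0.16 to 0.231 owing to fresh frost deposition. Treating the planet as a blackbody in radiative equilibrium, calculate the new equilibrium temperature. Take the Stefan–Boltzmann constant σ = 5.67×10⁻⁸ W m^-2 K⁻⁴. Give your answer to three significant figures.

492 K

New equilibrium: T₂ = [(1−0.231)·17300/(4σ)]^(1/4) = 492.1 K.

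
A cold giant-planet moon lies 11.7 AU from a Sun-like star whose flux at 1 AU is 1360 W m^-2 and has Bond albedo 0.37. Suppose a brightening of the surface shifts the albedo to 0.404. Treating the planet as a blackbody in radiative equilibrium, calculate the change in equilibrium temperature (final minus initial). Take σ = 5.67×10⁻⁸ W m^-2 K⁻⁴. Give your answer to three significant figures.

Flux at the orbit: S = 1360/(11.7)² = 9.935 W m^-2.
Before: T₁ = [9.935·0.63/(4σ)]^(1/4) = 72.48 K.
With α = 0.404, T₂ = 71.48 K.
Change: 71.48 − 72.48 = -0.9983 K.

-0.998 K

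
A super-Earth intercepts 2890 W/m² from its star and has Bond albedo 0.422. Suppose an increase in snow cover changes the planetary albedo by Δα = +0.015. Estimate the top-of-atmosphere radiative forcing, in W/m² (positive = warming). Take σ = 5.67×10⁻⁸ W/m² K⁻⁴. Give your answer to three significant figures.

-10.8 W/m²

ΔF = −(S/4)Δα = −(2890/4)×(+0.015) = -10.84 W/m².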